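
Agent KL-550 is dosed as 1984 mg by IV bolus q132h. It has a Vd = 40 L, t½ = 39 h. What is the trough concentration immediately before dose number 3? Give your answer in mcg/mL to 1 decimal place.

f = (1/2)^(τ/t½) = (1/2)^(132/39) ≈ 0.0957.
C₀ = D/Vd = 1984/40 ≈ 49.600 mcg/mL.
Before the 3rd dose, 2 doses have been given. Superposition: Cmin = C₀·(f + f²).
≈ 49.600 × (0.0957 + 0.0092) ≈ 49.600 × 0.1049 ≈ 5.203 mcg/mL.

5.2 mcg/mL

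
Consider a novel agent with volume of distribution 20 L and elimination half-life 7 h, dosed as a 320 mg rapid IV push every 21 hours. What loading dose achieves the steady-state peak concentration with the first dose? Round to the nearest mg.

f = (1/2)^(21/7) ≈ 0.125000; accumulation ratio R = 1/(1−f) ≈ 1.14286.
Loading dose to hit Cmax,ss on first dose: D_load = D_maint·R ≈ 320 × 1.14286 ≈ 365.72 mg.

366 mg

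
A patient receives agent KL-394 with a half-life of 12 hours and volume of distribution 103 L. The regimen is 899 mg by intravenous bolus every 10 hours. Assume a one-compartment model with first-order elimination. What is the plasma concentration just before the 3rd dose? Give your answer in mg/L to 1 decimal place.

7.6 mg/L

f = (1/2)^(τ/t½) = (1/2)^(10/12) ≈ 0.5612.
C₀ = D/Vd = 899/103 ≈ 8.728 mg/L.
Before the 3rd dose, 2 doses have been given. Superposition: Cmin = C₀·(f + f²).
≈ 8.728 × (0.5612 + 0.3149) ≈ 8.728 × 0.8761 ≈ 7.647 mg/L.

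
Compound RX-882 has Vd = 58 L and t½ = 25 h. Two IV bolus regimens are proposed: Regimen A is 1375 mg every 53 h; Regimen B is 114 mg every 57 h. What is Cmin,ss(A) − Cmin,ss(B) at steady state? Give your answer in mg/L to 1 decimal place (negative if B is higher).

Regimen A: f = (1/2)^(53/25) ≈ 0.2300; Cmin,ss = (1375/58)·f/(1−f) ≈ 7.081 mg/L.
Regimen B: f = (1/2)^(57/25) ≈ 0.2059; Cmin,ss = (114/58)·f/(1−f) ≈ 0.510 mg/L.
Difference ≈ 7.081 − 0.510 ≈ 6.571 mg/L.

6.6 mg/L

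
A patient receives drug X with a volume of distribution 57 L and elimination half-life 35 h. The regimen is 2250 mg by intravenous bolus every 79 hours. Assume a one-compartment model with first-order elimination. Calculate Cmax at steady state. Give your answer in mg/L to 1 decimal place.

Over one 79-h interval, 79/35 ≈ 2.2571 half-lives elapse, leaving f ≈ 0.2092 of each dose.
Accumulation ratio R = 1/(1 − f) ≈ 1/0.7908 ≈ 1.2645.
Each bolus raises the concentration by D/Vd = 2250/57 ≈ 39.474 mg/L.
Steady-state peak Cmax,ss = C₀·R ≈ 39.474 × 1.2645 ≈ 49.915 mg/L.

49.9 mg/L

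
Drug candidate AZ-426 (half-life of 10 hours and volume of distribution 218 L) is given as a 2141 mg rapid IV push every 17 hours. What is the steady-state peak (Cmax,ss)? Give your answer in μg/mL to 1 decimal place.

τ/t½ = 17/10 ≈ 1.7, so fraction remaining f = (1/2)^(17/10) ≈ 0.3078.
At steady state, accumulation factor R = 1/(1 − e^(−kτ)) ≈ 1.4447.
Single-dose peak C₀ = D/Vd = 2141/218 ≈ 9.821 μg/mL.
Cmax,ss = C₀/(1 − f) ≈ 9.821/0.6922 ≈ 14.188 μg/mL.

14.2 μg/mL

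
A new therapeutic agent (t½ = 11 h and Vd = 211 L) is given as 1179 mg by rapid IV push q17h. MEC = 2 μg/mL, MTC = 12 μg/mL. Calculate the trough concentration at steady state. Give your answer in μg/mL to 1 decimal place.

2.9 μg/mL

k = ln2/t½ = ln2/11 ≈ 0.063013 h⁻¹; fraction remaining f = e^(−kτ) = e^(−0.063013×17) ≈ 0.3426.
Single-dose peak C₀ = D/Vd = 1179/211 ≈ 5.588 μg/mL.
Steady-state trough Cmin,ss = C₀·f/(1−f) ≈ 5.588 × 0.3426/0.6574 ≈ 2.912 μg/mL.
Trough 2.9 μg/mL vs MEC 2 μg/mL: adequate.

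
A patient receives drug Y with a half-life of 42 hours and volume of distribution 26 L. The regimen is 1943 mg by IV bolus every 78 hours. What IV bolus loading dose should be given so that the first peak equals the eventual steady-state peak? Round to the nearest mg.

2684 mg

f = (1/2)^(78/42) ≈ 0.276022; accumulation ratio R = 1/(1−f) ≈ 1.38126.
Loading dose to hit Cmax,ss on first dose: D_load = D_maint·R ≈ 1943 × 1.38126 ≈ 2683.79 mg.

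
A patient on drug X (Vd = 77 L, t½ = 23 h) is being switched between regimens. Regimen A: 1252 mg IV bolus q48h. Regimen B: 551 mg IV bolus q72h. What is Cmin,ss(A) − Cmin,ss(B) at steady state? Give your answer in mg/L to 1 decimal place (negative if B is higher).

Regimen A: f = (1/2)^(48/23) ≈ 0.2354; Cmin,ss = (1252/77)·f/(1−f) ≈ 5.006 mg/L.
Regimen B: f = (1/2)^(72/23) ≈ 0.1142; Cmin,ss = (551/77)·f/(1−f) ≈ 0.923 mg/L.
Difference ≈ 5.006 − 0.923 ≈ 4.083 mg/L.

4.1 mg/L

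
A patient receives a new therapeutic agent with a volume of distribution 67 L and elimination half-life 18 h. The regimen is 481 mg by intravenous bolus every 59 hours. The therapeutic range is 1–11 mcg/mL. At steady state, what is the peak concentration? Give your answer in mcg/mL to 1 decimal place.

Over one 59-h interval, 59/18 ≈ 3.2778 half-lives elapse, leaving f ≈ 0.1031 of each dose.
Accumulation ratio R = 1/(1 − f) ≈ 1/0.8969 ≈ 1.1150.
Each bolus raises the concentration by D/Vd = 481/67 ≈ 7.179 mcg/mL.
Steady-state peak Cmax,ss = C₀·R ≈ 7.179 × 1.1150 ≈ 8.005 mcg/mL.
Peak 8.0 mcg/mL vs MTC 11 mcg/mL: below toxic threshold.

8.0 mcg/mL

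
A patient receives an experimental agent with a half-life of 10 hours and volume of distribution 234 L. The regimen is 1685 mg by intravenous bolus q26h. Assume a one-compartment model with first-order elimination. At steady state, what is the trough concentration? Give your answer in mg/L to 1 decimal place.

1.4 mg/L

Over one 26-h interval, 26/10 ≈ 2.6 half-lives elapse, leaving f ≈ 0.1649 of each dose.
Accumulation ratio R = 1/(1 − f) ≈ 1/0.8351 ≈ 1.1975.
Each bolus raises the concentration by D/Vd = 1685/234 ≈ 7.201 mg/L.
Cmax,ss = C₀/(1 − f) ≈ 7.201/0.8351 ≈ 8.623 mg/L.
Steady-state trough Cmin,ss = Cmax,ss·f ≈ 8.623 × 0.1649 ≈ 1.422 mg/L.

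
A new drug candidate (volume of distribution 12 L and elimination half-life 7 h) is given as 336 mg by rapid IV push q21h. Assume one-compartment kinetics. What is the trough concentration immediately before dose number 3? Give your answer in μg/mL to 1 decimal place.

3.9 μg/mL

f = (1/2)^(τ/t½) = (1/2)^(21/7) ≈ 0.1250.
C₀ = D/Vd = 336/12 ≈ 28.000 μg/mL.
Before the 3rd dose, 2 doses have been given. Superposition: Cmin = C₀·(f + f²).
≈ 28.000 × (0.1250 + 0.0156) ≈ 28.000 × 0.1406 ≈ 3.937 μg/mL.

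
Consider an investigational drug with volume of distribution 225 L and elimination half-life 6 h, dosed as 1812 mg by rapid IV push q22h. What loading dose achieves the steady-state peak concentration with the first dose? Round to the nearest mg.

1967 mg

f = (1/2)^(22/6) ≈ 0.078745; accumulation ratio R = 1/(1−f) ≈ 1.08548.
Loading dose to hit Cmax,ss on first dose: D_load = D_maint·R ≈ 1812 × 1.08548 ≈ 1966.89 mg.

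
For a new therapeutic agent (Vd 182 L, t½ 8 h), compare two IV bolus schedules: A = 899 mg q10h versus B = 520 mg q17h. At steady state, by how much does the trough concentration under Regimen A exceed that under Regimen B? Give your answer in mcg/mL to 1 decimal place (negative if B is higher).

Regimen A: f = (1/2)^(10/8) ≈ 0.4204; Cmin,ss = (899/182)·f/(1−f) ≈ 3.583 mcg/mL.
Regimen B: f = (1/2)^(17/8) ≈ 0.2293; Cmin,ss = (520/182)·f/(1−f) ≈ 0.850 mcg/mL.
Difference ≈ 3.583 − 0.850 ≈ 2.733 mcg/mL.

2.7 mcg/mL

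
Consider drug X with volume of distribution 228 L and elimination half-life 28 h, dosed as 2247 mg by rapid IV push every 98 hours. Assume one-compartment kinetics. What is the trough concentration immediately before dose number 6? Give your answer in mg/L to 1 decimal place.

f = (1/2)^(τ/t½) = (1/2)^(98/28) ≈ 0.0884.
C₀ = D/Vd = 2247/228 ≈ 9.855 mg/L.
Before the 6th dose, 5 doses have been given. Superposition: Cmin = C₀·(f + f² + … + f^5).
≈ 9.855 × (0.0884 + 0.0078 + 0.0007 + 0.0001 + 0.0000) ≈ 9.855 × 0.0970 ≈ 0.956 mg/L.

1.0 mg/L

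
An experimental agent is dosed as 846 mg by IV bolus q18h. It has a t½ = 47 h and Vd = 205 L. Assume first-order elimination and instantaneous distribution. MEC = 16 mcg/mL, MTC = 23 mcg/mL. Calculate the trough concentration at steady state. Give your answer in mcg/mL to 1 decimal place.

13.6 mcg/mL

k = ln2/t½ = ln2/47 ≈ 0.014748 h⁻¹; fraction remaining f = e^(−kτ) = e^(−0.014748×18) ≈ 0.7669.
At steady state, accumulation factor R = 1/(1 − e^(−kτ)) ≈ 4.2900.
Single-dose peak C₀ = D/Vd = 846/205 ≈ 4.127 mcg/mL.
Cmax,ss = C₀/(1 − f) ≈ 4.127/0.2331 ≈ 17.705 mcg/mL.
One interval later, Cmin,ss = Cmax,ss·e^(−kτ) ≈ 17.705 × 0.7669 ≈ 13.578 mcg/mL.
Trough 13.6 mcg/mL vs MEC 16 mcg/mL: subtherapeutic.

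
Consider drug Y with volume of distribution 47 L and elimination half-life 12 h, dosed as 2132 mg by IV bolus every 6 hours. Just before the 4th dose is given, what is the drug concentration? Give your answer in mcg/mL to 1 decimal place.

70.8 mcg/mL

f = (1/2)^(τ/t½) = (1/2)^(6/12) ≈ 0.7071.
C₀ = D/Vd = 2132/47 ≈ 45.362 mcg/mL.
Before the 4th dose, 3 doses have been given. Superposition: Cmin = C₀·(f + f² + … + f^3).
≈ 45.362 × (0.7071 + 0.5000 + 0.3535) ≈ 45.362 × 1.5606 ≈ 70.792 mcg/mL.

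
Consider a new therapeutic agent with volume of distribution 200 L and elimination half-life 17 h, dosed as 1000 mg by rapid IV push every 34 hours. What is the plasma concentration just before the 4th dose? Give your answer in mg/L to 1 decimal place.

f = (1/2)^(τ/t½) = (1/2)^(34/17) ≈ 0.2500.
C₀ = D/Vd = 1000/200 ≈ 5.000 mg/L.
Before the 4th dose, 3 doses have been given. Superposition: Cmin = C₀·(f + f² + … + f^3).
≈ 5.000 × (0.2500 + 0.0625 + 0.0156) ≈ 5.000 × 0.3281 ≈ 1.641 mg/L.

1.6 mg/L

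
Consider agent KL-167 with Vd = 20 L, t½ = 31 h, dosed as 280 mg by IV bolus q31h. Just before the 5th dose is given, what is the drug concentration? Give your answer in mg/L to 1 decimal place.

13.1 mg/L

f = (1/2)^(τ/t½) = (1/2)^(31/31) ≈ 0.5000.
C₀ = D/Vd = 280/20 ≈ 14.000 mg/L.
Before the 5th dose, 4 doses have been given. Superposition: Cmin = C₀·(f + f² + … + f^4).
≈ 14.000 × (0.5000 + 0.2500 + 0.1250 + 0.0625) ≈ 14.000 × 0.9375 ≈ 13.125 mg/L.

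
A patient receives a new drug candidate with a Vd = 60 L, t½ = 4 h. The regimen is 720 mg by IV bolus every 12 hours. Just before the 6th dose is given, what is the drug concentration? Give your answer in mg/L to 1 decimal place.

1.7 mg/L

f = (1/2)^(τ/t½) = (1/2)^(12/4) ≈ 0.1250.
C₀ = D/Vd = 720/60 ≈ 12.000 mg/L.
Before the 6th dose, 5 doses have been given. Superposition: Cmin = C₀·(f + f² + … + f^5).
≈ 12.000 × (0.1250 + 0.0156 + 0.0020 + 0.0002 + 0.0000) ≈ 12.000 × 0.1428 ≈ 1.714 mg/L.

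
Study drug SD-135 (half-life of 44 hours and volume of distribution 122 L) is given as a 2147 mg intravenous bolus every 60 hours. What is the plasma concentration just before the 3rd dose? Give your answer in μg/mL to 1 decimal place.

f = (1/2)^(τ/t½) = (1/2)^(60/44) ≈ 0.3886.
C₀ = D/Vd = 2147/122 ≈ 17.598 μg/mL.
Before the 3rd dose, 2 doses have been given. Superposition: Cmin = C₀·(f + f²).
≈ 17.598 × (0.3886 + 0.1510) ≈ 17.598 × 0.5396 ≈ 9.496 μg/mL.

9.5 μg/mL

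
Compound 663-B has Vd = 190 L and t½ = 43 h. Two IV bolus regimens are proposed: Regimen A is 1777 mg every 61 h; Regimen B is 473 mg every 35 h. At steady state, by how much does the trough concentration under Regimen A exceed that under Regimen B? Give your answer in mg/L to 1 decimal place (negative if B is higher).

2.3 mg/L

Regimen A: f = (1/2)^(61/43) ≈ 0.3741; Cmin,ss = (1777/190)·f/(1−f) ≈ 5.590 mg/L.
Regimen B: f = (1/2)^(35/43) ≈ 0.5688; Cmin,ss = (473/190)·f/(1−f) ≈ 3.284 mg/L.
Difference ≈ 5.590 − 3.284 ≈ 2.306 mg/L.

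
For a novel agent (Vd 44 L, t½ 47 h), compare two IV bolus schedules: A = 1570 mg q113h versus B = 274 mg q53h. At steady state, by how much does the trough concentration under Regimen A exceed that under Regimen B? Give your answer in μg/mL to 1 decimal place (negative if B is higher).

3.1 μg/mL

Regimen A: f = (1/2)^(113/47) ≈ 0.1889; Cmin,ss = (1570/44)·f/(1−f) ≈ 8.310 μg/mL.
Regimen B: f = (1/2)^(53/47) ≈ 0.4577; Cmin,ss = (274/44)·f/(1−f) ≈ 5.256 μg/mL.
Difference ≈ 8.310 − 5.256 ≈ 3.054 μg/mL.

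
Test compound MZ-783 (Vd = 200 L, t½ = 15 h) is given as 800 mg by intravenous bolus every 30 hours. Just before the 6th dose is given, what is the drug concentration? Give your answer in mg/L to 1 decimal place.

f = (1/2)^(τ/t½) = (1/2)^(30/15) ≈ 0.2500.
C₀ = D/Vd = 800/200 ≈ 4.000 mg/L.
Before the 6th dose, 5 doses have been given. Superposition: Cmin = C₀·(f + f² + … + f^5).
≈ 4.000 × (0.2500 + 0.0625 + 0.0156 + 0.0039 + 0.0010) ≈ 4.000 × 0.3330 ≈ 1.332 mg/L.

1.3 mg/L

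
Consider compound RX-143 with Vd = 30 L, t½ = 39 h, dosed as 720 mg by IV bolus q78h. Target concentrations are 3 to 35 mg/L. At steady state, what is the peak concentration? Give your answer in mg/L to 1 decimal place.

The dosing interval is 2 half-lives, so f = 2^(−2) = 0.25.
Accumulation ratio R = 1/(1 − f) = 1/0.75 = 4/3.
Single-dose peak C₀ = D/Vd = 720/30 = 24 mg/L.
Steady-state peak Cmax,ss = C₀·R = 24 × 4/3 ≈ 32.000 mg/L.
Peak 32.0 mg/L vs MTC 35 mg/L: below toxic threshold.

32.0 mg/L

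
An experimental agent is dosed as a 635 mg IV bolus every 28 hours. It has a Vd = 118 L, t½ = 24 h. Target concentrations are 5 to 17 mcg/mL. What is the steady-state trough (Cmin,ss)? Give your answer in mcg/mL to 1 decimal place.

4.3 mcg/mL

τ/t½ = 28/24 ≈ 1.1667, so fraction remaining f = (1/2)^(28/24) ≈ 0.4454.
Accumulation ratio R = 1/(1 − f) ≈ 1/0.5546 ≈ 1.8031.
Each bolus raises the concentration by D/Vd = 635/118 ≈ 5.381 mcg/mL.
Steady-state peak Cmax,ss = C₀·R ≈ 5.381 × 1.8031 ≈ 9.702 mcg/mL.
Steady-state trough Cmin,ss = Cmax,ss·f ≈ 9.702 × 0.4454 ≈ 4.321 mcg/mL.
Trough 4.3 mcg/mL vs MEC 5 mcg/mL: subtherapeutic.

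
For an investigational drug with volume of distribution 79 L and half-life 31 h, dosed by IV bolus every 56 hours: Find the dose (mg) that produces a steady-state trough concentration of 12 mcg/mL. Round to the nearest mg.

2368 mg

τ/t½ = 56/31 ≈ 1.8065, so f = (1/2)^(56/31) ≈ 0.285893.
Cmin,ss = (D/Vd)·f/(1−f), so D = Cmin,ss·Vd·(1−f)/f.
D = 12 × 79 × (1−f)/f ≈ 12 × 79 × 2.49781 ≈ 2367.92 mg.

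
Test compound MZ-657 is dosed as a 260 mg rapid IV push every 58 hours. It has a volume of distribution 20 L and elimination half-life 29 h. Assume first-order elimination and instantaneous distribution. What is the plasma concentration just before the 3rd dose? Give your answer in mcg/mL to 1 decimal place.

f = (1/2)^(τ/t½) = (1/2)^(58/29) ≈ 0.2500.
C₀ = D/Vd = 260/20 ≈ 13.000 mcg/mL.
Before the 3rd dose, 2 doses have been given. Superposition: Cmin = C₀·(f + f²).
≈ 13.000 × (0.2500 + 0.0625) ≈ 13.000 × 0.3125 ≈ 4.062 mcg/mL.

4.1 mcg/mL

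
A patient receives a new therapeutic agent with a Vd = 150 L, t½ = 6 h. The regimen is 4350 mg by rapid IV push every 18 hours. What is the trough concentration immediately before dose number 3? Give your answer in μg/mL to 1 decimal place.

f = (1/2)^(τ/t½) = (1/2)^(18/6) ≈ 0.1250.
C₀ = D/Vd = 4350/150 ≈ 29.000 μg/mL.
Before the 3rd dose, 2 doses have been given. Superposition: Cmin = C₀·(f + f²).
≈ 29.000 × (0.1250 + 0.0156) ≈ 29.000 × 0.1406 ≈ 4.077 μg/mL.

4.1 μg/mL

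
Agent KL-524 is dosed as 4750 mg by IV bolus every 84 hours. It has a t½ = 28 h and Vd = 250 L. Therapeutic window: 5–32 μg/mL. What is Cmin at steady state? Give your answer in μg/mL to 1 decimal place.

2.7 μg/mL

The dosing interval is 3 half-lives, so f = 2^(−3) = 0.125.
At steady state, R = 1/(1 − 0.125) = 8/7.
Single-dose peak C₀ = D/Vd = 4750/250 = 19 μg/mL.
Steady-state peak Cmax,ss = C₀·R = 19 × 8/7 ≈ 21.714 μg/mL.
Steady-state trough Cmin,ss = Cmax,ss·f ≈ 21.714 × 0.125 ≈ 2.714 μg/mL.
Trough 2.7 μg/mL vs MEC 5 μg/mL: subtherapeutic.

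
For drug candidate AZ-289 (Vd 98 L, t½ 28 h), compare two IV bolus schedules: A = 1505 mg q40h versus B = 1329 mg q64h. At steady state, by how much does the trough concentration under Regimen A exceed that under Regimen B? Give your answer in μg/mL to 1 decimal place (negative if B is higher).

5.6 μg/mL

Regimen A: f = (1/2)^(40/28) ≈ 0.3715; Cmin,ss = (1505/98)·f/(1−f) ≈ 9.077 μg/mL.
Regimen B: f = (1/2)^(64/28) ≈ 0.2051; Cmin,ss = (1329/98)·f/(1−f) ≈ 3.499 μg/mL.
Difference ≈ 9.077 − 3.499 ≈ 5.578 μg/mL.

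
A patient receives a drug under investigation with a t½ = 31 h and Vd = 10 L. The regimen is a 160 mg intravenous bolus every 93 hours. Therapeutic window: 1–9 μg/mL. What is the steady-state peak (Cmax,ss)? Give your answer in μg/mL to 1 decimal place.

τ = 93 h = 3 half-lives, so f = (1/2)^3 = 0.125.
Accumulation ratio R = 1/(1 − f) = 1/0.875 = 8/7.
Single-dose peak C₀ = D/Vd = 160/10 = 16 μg/mL.
Steady-state peak Cmax,ss = C₀·R = 16 × 8/7 ≈ 18.286 μg/mL.
Peak 18.3 μg/mL vs MTC 9 μg/mL: exceeds toxic threshold.

18.3 μg/mL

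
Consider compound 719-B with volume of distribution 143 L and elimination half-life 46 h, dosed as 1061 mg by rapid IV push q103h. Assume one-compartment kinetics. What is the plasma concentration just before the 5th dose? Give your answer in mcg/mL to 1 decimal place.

2.0 mcg/mL

f = (1/2)^(τ/t½) = (1/2)^(103/46) ≈ 0.2118.
C₀ = D/Vd = 1061/143 ≈ 7.420 mcg/mL.
Before the 5th dose, 4 doses have been given. Superposition: Cmin = C₀·(f + f² + … + f^4).
≈ 7.420 × (0.2118 + 0.0449 + 0.0095 + 0.0020) ≈ 7.420 × 0.2682 ≈ 1.990 mcg/mL.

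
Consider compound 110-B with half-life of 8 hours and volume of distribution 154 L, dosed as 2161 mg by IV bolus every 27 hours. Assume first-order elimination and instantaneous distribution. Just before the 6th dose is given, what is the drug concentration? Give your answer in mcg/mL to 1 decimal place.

1.5 mcg/mL

f = (1/2)^(τ/t½) = (1/2)^(27/8) ≈ 0.0964.
C₀ = D/Vd = 2161/154 ≈ 14.032 mcg/mL.
Before the 6th dose, 5 doses have been given. Superposition: Cmin = C₀·(f + f² + … + f^5).
≈ 14.032 × (0.0964 + 0.0093 + 0.0009 + 0.0001 + 0.0000) ≈ 14.032 × 0.1067 ≈ 1.497 mcg/mL.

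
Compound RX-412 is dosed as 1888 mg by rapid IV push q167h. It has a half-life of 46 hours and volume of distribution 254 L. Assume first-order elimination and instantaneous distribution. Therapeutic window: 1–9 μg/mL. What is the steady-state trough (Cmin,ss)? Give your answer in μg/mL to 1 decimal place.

0.7 μg/mL

Over one 167-h interval, 167/46 ≈ 3.6304 half-lives elapse, leaving f ≈ 0.0807 of each dose.
Accumulation ratio R = 1/(1 − f) ≈ 1/0.9193 ≈ 1.0878.
Each bolus raises the concentration by D/Vd = 1888/254 ≈ 7.433 μg/mL.
Steady-state peak Cmax,ss = C₀·R ≈ 7.433 × 1.0878 ≈ 8.086 μg/mL.
One interval later, Cmin,ss = Cmax,ss·e^(−kτ) ≈ 8.086 × 0.0807 ≈ 0.653 μg/mL.
Trough 0.7 μg/mL vs MEC 1 μg/mL: subtherapeutic.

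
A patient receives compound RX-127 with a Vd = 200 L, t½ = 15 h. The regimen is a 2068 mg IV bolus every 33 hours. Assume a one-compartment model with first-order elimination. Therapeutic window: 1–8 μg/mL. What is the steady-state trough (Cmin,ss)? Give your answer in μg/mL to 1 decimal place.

Over one 33-h interval, 33/15 ≈ 2.2 half-lives elapse, leaving f ≈ 0.2176 of each dose.
Each bolus raises the concentration by D/Vd = 2068/200 ≈ 10.340 μg/mL.
Steady-state trough Cmin,ss = C₀·f/(1−f) ≈ 10.340 × 0.2176/0.7824 ≈ 2.876 μg/mL.
Trough 2.9 μg/mL vs MEC 1 μg/mL: adequate.

2.9 μg/mL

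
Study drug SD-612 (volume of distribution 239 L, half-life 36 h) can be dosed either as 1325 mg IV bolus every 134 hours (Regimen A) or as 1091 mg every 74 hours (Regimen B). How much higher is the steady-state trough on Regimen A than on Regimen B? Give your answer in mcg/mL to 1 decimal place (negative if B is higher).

-1.0 mcg/mL

Regimen A: f = (1/2)^(134/36) ≈ 0.0758; Cmin,ss = (1325/239)·f/(1−f) ≈ 0.455 mcg/mL.
Regimen B: f = (1/2)^(74/36) ≈ 0.2406; Cmin,ss = (1091/239)·f/(1−f) ≈ 1.446 mcg/mL.
Difference ≈ 0.455 − 1.446 ≈ -0.991 mcg/mL.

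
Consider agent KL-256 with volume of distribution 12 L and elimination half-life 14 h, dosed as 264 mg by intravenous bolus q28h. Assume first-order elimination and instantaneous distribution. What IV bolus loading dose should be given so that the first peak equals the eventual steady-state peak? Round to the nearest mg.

f = (1/2)^(28/14) ≈ 0.250000; accumulation ratio R = 1/(1−f) ≈ 1.33333.
Loading dose to hit Cmax,ss on first dose: D_load = D_maint·R ≈ 264 × 1.33333 ≈ 352.00 mg.

352 mg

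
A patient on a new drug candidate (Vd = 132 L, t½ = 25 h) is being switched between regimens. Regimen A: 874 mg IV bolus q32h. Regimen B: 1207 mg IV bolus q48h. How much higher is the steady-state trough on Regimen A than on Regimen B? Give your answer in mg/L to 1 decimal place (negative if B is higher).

Regimen A: f = (1/2)^(32/25) ≈ 0.4118; Cmin,ss = (874/132)·f/(1−f) ≈ 4.636 mg/L.
Regimen B: f = (1/2)^(48/25) ≈ 0.2643; Cmin,ss = (1207/132)·f/(1−f) ≈ 3.285 mg/L.
Difference ≈ 4.636 − 3.285 ≈ 1.351 mg/L.

1.4 mg/L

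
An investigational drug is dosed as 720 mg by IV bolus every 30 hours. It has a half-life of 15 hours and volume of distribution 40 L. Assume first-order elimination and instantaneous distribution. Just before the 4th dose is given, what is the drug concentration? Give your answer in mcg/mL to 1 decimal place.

5.9 mcg/mL

f = (1/2)^(τ/t½) = (1/2)^(30/15) ≈ 0.2500.
C₀ = D/Vd = 720/40 ≈ 18.000 mcg/mL.
Before the 4th dose, 3 doses have been given. Superposition: Cmin = C₀·(f + f² + … + f^3).
≈ 18.000 × (0.2500 + 0.0625 + 0.0156) ≈ 18.000 × 0.3281 ≈ 5.906 mcg/mL.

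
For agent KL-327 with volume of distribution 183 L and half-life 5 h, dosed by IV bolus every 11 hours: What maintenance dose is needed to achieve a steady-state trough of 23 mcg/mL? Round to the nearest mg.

τ/t½ = 11/5 ≈ 2.2, so f = (1/2)^(11/5) ≈ 0.217638.
Cmin,ss = (D/Vd)·f/(1−f), so D = Cmin,ss·Vd·(1−f)/f.
D = 23 × 183 × (1−f)/f ≈ 23 × 183 × 3.59479 ≈ 15130.47 mg.

15130 mg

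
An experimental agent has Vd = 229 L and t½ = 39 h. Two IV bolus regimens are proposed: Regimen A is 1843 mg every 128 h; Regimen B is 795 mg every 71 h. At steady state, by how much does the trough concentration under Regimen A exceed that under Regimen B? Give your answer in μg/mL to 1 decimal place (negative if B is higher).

Regimen A: f = (1/2)^(128/39) ≈ 0.1028; Cmin,ss = (1843/229)·f/(1−f) ≈ 0.922 μg/mL.
Regimen B: f = (1/2)^(71/39) ≈ 0.2831; Cmin,ss = (795/229)·f/(1−f) ≈ 1.371 μg/mL.
Difference ≈ 0.922 − 1.371 ≈ -0.449 μg/mL.

-0.4 μg/mL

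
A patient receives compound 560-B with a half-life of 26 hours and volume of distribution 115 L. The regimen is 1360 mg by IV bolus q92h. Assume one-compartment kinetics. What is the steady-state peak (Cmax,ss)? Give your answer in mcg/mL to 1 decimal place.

k = ln2/t½ = ln2/26 ≈ 0.026660 h⁻¹; fraction remaining f = e^(−kτ) = e^(−0.026660×92) ≈ 0.0861.
At steady state, accumulation factor R = 1/(1 − e^(−kτ)) ≈ 1.0942.
Each bolus raises the concentration by D/Vd = 1360/115 ≈ 11.826 mcg/mL.
Steady-state peak Cmax,ss = C₀·R ≈ 11.826 × 1.0942 ≈ 12.940 mcg/mL.

12.9 mcg/mL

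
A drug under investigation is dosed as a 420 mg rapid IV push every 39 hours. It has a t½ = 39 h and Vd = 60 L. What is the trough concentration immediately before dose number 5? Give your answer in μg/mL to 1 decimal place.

6.6 μg/mL

f = (1/2)^(τ/t½) = (1/2)^(39/39) ≈ 0.5000.
C₀ = D/Vd = 420/60 ≈ 7.000 μg/mL.
Before the 5th dose, 4 doses have been given. Superposition: Cmin = C₀·(f + f² + … + f^4).
≈ 7.000 × (0.5000 + 0.2500 + 0.1250 + 0.0625) ≈ 7.000 × 0.9375 ≈ 6.562 μg/mL.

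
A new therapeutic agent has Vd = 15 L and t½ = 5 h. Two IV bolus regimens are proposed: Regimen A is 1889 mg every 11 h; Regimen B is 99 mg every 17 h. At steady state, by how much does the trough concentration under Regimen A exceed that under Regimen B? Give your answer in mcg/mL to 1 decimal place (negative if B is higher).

34.3 mcg/mL

Regimen A: f = (1/2)^(11/5) ≈ 0.2176; Cmin,ss = (1889/15)·f/(1−f) ≈ 35.024 mcg/mL.
Regimen B: f = (1/2)^(17/5) ≈ 0.0947; Cmin,ss = (99/15)·f/(1−f) ≈ 0.690 mcg/mL.
Difference ≈ 35.024 − 0.690 ≈ 34.334 mcg/mL.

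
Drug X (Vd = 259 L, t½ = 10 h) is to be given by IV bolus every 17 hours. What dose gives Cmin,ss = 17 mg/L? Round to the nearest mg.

τ/t½ = 17/10 ≈ 1.7, so f = (1/2)^(17/10) ≈ 0.307786.
Cmin,ss = (D/Vd)·f/(1−f), so D = Cmin,ss·Vd·(1−f)/f.
D = 17 × 259 × (1−f)/f ≈ 17 × 259 × 2.24901 ≈ 9902.39 mg.

9902 mg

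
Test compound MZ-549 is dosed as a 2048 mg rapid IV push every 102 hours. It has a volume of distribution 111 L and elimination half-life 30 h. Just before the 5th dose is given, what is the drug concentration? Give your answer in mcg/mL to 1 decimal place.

f = (1/2)^(τ/t½) = (1/2)^(102/30) ≈ 0.0947.
C₀ = D/Vd = 2048/111 ≈ 18.450 mcg/mL.
Before the 5th dose, 4 doses have been given. Superposition: Cmin = C₀·(f + f² + … + f^4).
≈ 18.450 × (0.0947 + 0.0090 + 0.0008 + 0.0001) ≈ 18.450 × 0.1046 ≈ 1.930 mcg/mL.

1.9 mcg/mL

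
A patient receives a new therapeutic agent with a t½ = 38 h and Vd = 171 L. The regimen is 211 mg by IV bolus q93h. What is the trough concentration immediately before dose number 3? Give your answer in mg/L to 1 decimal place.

f = (1/2)^(τ/t½) = (1/2)^(93/38) ≈ 0.1833.
C₀ = D/Vd = 211/171 ≈ 1.234 mg/L.
Before the 3rd dose, 2 doses have been given. Superposition: Cmin = C₀·(f + f²).
≈ 1.234 × (0.1833 + 0.0336) ≈ 1.234 × 0.2169 ≈ 0.268 mg/L.

0.3 mg/L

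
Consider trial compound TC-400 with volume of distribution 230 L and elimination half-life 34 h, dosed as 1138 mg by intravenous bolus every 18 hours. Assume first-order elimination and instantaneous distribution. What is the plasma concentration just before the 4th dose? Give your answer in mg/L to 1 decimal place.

f = (1/2)^(τ/t½) = (1/2)^(18/34) ≈ 0.6928.
C₀ = D/Vd = 1138/230 ≈ 4.948 mg/L.
Before the 4th dose, 3 doses have been given. Superposition: Cmin = C₀·(f + f² + … + f^3).
≈ 4.948 × (0.6928 + 0.4800 + 0.3325) ≈ 4.948 × 1.5053 ≈ 7.448 mg/L.

7.4 mg/L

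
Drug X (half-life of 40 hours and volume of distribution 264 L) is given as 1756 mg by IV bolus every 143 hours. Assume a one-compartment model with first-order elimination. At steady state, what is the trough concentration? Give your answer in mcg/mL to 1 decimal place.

0.6 mcg/mL

τ/t½ = 143/40 ≈ 3.575, so fraction remaining f = (1/2)^(143/40) ≈ 0.0839.
Each bolus raises the concentration by D/Vd = 1756/264 ≈ 6.652 mcg/mL.
Steady-state trough Cmin,ss = C₀·f/(1−f) ≈ 6.652 × 0.0839/0.9161 ≈ 0.609 mcg/mL.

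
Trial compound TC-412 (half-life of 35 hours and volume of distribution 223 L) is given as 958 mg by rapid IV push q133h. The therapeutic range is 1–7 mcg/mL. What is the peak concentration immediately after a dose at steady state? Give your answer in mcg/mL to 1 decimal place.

4.6 mcg/mL

Over one 133-h interval, 133/35 ≈ 3.8 half-lives elapse, leaving f ≈ 0.0718 of each dose.
At steady state, accumulation factor R = 1/(1 − e^(−kτ)) ≈ 1.0774.
Each bolus raises the concentration by D/Vd = 958/223 ≈ 4.296 mcg/mL.
Steady-state peak Cmax,ss = C₀·R ≈ 4.296 × 1.0774 ≈ 4.629 mcg/mL.
Peak 4.6 mcg/mL vs MTC 7 mcg/mL: below toxic threshold.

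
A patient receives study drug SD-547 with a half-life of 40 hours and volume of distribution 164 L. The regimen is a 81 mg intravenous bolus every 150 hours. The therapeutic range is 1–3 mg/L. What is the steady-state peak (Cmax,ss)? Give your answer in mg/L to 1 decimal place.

0.5 mg/L

τ/t½ = 150/40 ≈ 3.75, so fraction remaining f = (1/2)^(150/40) ≈ 0.0743.
At steady state, accumulation factor R = 1/(1 − e^(−kτ)) ≈ 1.0803.
Single-dose peak C₀ = D/Vd = 81/164 ≈ 0.494 mg/L.
Steady-state peak Cmax,ss = C₀·R ≈ 0.494 × 1.0803 ≈ 0.534 mg/L.
Peak 0.5 mg/L vs MTC 3 mg/L: below toxic threshold.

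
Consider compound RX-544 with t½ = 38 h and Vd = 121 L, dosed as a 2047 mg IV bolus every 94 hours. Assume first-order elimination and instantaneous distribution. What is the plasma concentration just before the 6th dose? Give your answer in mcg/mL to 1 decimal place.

3.7 mcg/mL

f = (1/2)^(τ/t½) = (1/2)^(94/38) ≈ 0.1800.
C₀ = D/Vd = 2047/121 ≈ 16.917 mcg/mL.
Before the 6th dose, 5 doses have been given. Superposition: Cmin = C₀·(f + f² + … + f^5).
≈ 16.917 × (0.1800 + 0.0324 + 0.0058 + 0.0010 + 0.0002) ≈ 16.917 × 0.2194 ≈ 3.712 mcg/mL.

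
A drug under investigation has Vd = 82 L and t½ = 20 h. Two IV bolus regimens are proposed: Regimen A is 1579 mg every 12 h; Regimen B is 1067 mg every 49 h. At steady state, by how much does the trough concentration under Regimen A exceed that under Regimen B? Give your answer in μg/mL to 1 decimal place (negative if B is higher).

Regimen A: f = (1/2)^(12/20) ≈ 0.6598; Cmin,ss = (1579/82)·f/(1−f) ≈ 37.346 μg/mL.
Regimen B: f = (1/2)^(49/20) ≈ 0.1830; Cmin,ss = (1067/82)·f/(1−f) ≈ 2.915 μg/mL.
Difference ≈ 37.346 − 2.915 ≈ 34.431 μg/mL.

34.4 μg/mL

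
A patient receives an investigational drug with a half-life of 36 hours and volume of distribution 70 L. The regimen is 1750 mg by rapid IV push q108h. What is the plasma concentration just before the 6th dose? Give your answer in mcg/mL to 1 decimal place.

f = (1/2)^(τ/t½) = (1/2)^(108/36) ≈ 0.1250.
C₀ = D/Vd = 1750/70 ≈ 25.000 mcg/mL.
Before the 6th dose, 5 doses have been given. Superposition: Cmin = C₀·(f + f² + … + f^5).
≈ 25.000 × (0.1250 + 0.0156 + 0.0020 + 0.0002 + 0.0000) ≈ 25.000 × 0.1428 ≈ 3.570 mcg/mL.

3.6 mcg/mL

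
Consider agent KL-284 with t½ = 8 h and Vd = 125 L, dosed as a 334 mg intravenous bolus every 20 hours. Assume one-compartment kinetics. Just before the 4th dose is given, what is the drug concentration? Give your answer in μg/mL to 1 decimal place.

0.6 μg/mL

f = (1/2)^(τ/t½) = (1/2)^(20/8) ≈ 0.1768.
C₀ = D/Vd = 334/125 ≈ 2.672 μg/mL.
Before the 4th dose, 3 doses have been given. Superposition: Cmin = C₀·(f + f² + … + f^3).
≈ 2.672 × (0.1768 + 0.0313 + 0.0055) ≈ 2.672 × 0.2136 ≈ 0.571 μg/mL.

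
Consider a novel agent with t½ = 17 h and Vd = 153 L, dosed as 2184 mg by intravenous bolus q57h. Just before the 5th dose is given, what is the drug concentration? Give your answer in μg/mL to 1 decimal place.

f = (1/2)^(τ/t½) = (1/2)^(57/17) ≈ 0.0979.
C₀ = D/Vd = 2184/153 ≈ 14.275 μg/mL.
Before the 5th dose, 4 doses have been given. Superposition: Cmin = C₀·(f + f² + … + f^4).
≈ 14.275 × (0.0979 + 0.0096 + 0.0009 + 0.0001) ≈ 14.275 × 0.1085 ≈ 1.549 μg/mL.

1.5 μg/mL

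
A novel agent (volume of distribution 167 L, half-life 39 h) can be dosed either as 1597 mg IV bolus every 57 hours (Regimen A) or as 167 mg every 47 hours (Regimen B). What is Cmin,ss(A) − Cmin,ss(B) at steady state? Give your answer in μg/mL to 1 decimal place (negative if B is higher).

Regimen A: f = (1/2)^(57/39) ≈ 0.3631; Cmin,ss = (1597/167)·f/(1−f) ≈ 5.452 μg/mL.
Regimen B: f = (1/2)^(47/39) ≈ 0.4337; Cmin,ss = (167/167)·f/(1−f) ≈ 0.766 μg/mL.
Difference ≈ 5.452 − 0.766 ≈ 4.686 μg/mL.

4.7 μg/mL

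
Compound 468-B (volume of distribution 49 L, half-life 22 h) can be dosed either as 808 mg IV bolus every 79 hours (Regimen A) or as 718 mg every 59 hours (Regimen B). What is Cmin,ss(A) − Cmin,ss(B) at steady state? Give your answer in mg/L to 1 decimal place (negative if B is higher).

Regimen A: f = (1/2)^(79/22) ≈ 0.0830; Cmin,ss = (808/49)·f/(1−f) ≈ 1.493 mg/L.
Regimen B: f = (1/2)^(59/22) ≈ 0.1558; Cmin,ss = (718/49)·f/(1−f) ≈ 2.704 mg/L.
Difference ≈ 1.493 − 2.704 ≈ -1.211 mg/L.

-1.2 mg/L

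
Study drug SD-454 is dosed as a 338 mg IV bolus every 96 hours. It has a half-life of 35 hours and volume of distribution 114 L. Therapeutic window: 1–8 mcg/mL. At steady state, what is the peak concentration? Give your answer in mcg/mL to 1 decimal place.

3.5 mcg/mL

τ/t½ = 96/35 ≈ 2.7429, so fraction remaining f = (1/2)^(96/35) ≈ 0.1494.
Accumulation ratio R = 1/(1 − f) ≈ 1/0.8506 ≈ 1.1756.
Each bolus raises the concentration by D/Vd = 338/114 ≈ 2.965 mcg/mL.
Steady-state peak Cmax,ss = C₀·R ≈ 2.965 × 1.1756 ≈ 3.486 mcg/mL.
Peak 3.5 mcg/mL vs MTC 8 mcg/mL: below toxic threshold.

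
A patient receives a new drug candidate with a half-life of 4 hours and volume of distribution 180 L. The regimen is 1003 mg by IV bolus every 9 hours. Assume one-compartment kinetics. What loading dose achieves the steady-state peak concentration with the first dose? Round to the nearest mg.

f = (1/2)^(9/4) ≈ 0.210224; accumulation ratio R = 1/(1−f) ≈ 1.26618.
Loading dose to hit Cmax,ss on first dose: D_load = D_maint·R ≈ 1003 × 1.26618 ≈ 1269.98 mg.

1270 mg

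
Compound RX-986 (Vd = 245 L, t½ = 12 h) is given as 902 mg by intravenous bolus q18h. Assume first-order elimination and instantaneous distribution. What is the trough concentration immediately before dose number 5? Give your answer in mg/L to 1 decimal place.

2.0 mg/L

f = (1/2)^(τ/t½) = (1/2)^(18/12) ≈ 0.3536.
C₀ = D/Vd = 902/245 ≈ 3.682 mg/L.
Before the 5th dose, 4 doses have been given. Superposition: Cmin = C₀·(f + f² + … + f^4).
≈ 3.682 × (0.3536 + 0.1250 + 0.0442 + 0.0156) ≈ 3.682 × 0.5384 ≈ 1.982 mg/L.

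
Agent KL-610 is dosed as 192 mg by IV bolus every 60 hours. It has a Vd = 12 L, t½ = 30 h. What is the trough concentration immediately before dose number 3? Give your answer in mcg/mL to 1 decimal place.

5.0 mcg/mL

f = (1/2)^(τ/t½) = (1/2)^(60/30) ≈ 0.2500.
C₀ = D/Vd = 192/12 ≈ 16.000 mcg/mL.
Before the 3rd dose, 2 doses have been given. Superposition: Cmin = C₀·(f + f²).
≈ 16.000 × (0.2500 + 0.0625) ≈ 16.000 × 0.3125 ≈ 5.000 mcg/mL.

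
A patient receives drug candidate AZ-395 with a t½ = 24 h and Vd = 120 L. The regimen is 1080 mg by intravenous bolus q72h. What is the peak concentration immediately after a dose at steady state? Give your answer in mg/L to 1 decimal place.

10.3 mg/L

τ = 72 h = 3 half-lives, so f = (1/2)^3 = 0.125.
At steady state, R = 1/(1 − 0.125) = 8/7.
Single-dose peak C₀ = D/Vd = 1080/120 = 9 mg/L.
Steady-state peak Cmax,ss = C₀·R = 9 × 8/7 ≈ 10.286 mg/L.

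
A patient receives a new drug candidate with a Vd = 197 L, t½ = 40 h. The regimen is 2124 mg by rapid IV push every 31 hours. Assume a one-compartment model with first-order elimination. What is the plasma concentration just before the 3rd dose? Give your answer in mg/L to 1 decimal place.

10.0 mg/L

f = (1/2)^(τ/t½) = (1/2)^(31/40) ≈ 0.5844.
C₀ = D/Vd = 2124/197 ≈ 10.782 mg/L.
Before the 3rd dose, 2 doses have been given. Superposition: Cmin = C₀·(f + f²).
≈ 10.782 × (0.5844 + 0.3415) ≈ 10.782 × 0.9259 ≈ 9.983 mg/L.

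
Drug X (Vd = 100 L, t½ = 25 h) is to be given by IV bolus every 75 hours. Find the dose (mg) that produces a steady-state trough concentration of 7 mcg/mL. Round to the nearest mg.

τ/t½ = 75/25 ≈ 3, so f = (1/2)^(75/25) ≈ 0.125000.
Cmin,ss = (D/Vd)·f/(1−f), so D = Cmin,ss·Vd·(1−f)/f.
D = 7 × 100 × (1−f)/f ≈ 7 × 100 × 7.00000 ≈ 4900.00 mg.

4900 mg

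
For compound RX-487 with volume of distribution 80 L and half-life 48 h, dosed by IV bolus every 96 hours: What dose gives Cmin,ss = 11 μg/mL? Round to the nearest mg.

2640 mg

τ/t½ = 96/48 ≈ 2, so f = (1/2)^(96/48) ≈ 0.250000.
Cmin,ss = (D/Vd)·f/(1−f), so D = Cmin,ss·Vd·(1−f)/f.
D = 11 × 80 × (1−f)/f ≈ 11 × 80 × 3.00000 ≈ 2640.00 mg.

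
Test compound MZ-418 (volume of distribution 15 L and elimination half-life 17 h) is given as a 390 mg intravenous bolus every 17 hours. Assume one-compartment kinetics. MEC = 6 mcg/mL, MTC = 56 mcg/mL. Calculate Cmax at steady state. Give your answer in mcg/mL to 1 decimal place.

The dosing interval is 1 half-life, so f = 2^(−1) = 0.5.
Accumulation ratio R = 1/(1 − f) = 1/0.5 = 2/1.
Single-dose peak C₀ = D/Vd = 390/15 = 26 mcg/mL.
Steady-state peak Cmax,ss = C₀·R = 26 × 2/1 ≈ 52.000 mcg/mL.
Peak 52.0 mcg/mL vs MTC 56 mcg/mL: below toxic threshold.

52.0 mcg/mL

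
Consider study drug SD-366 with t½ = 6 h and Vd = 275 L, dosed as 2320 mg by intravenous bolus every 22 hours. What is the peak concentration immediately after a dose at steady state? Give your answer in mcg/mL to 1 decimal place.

k = ln2/t½ = ln2/6 ≈ 0.115525 h⁻¹; fraction remaining f = e^(−kτ) = e^(−0.115525×22) ≈ 0.0787.
Accumulation ratio R = 1/(1 − f) ≈ 1/0.9213 ≈ 1.0854.
Single-dose peak C₀ = D/Vd = 2320/275 ≈ 8.436 mcg/mL.
Steady-state peak Cmax,ss = C₀·R ≈ 8.436 × 1.0854 ≈ 9.156 mcg/mL.

9.2 mcg/mL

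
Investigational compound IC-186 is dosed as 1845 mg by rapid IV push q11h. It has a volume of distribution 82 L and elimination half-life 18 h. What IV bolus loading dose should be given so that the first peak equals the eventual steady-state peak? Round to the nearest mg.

f = (1/2)^(11/18) ≈ 0.654692; accumulation ratio R = 1/(1−f) ≈ 2.89597.
Loading dose to hit Cmax,ss on first dose: D_load = D_maint·R ≈ 1845 × 2.89597 ≈ 5343.06 mg.

5343 mg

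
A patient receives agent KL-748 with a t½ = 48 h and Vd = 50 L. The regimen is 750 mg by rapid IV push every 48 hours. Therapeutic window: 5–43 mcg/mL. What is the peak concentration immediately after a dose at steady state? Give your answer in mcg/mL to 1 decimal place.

τ = 48 h = 1 half-life, so f = (1/2)^1 = 0.5.
At steady state, R = 1/(1 − 0.5) = 2/1.
Single-dose peak C₀ = D/Vd = 750/50 = 15 mcg/mL.
Steady-state peak Cmax,ss = C₀·R = 15 × 2/1 ≈ 30.000 mcg/mL.
Peak 30.0 mcg/mL vs MTC 43 mcg/mL: below toxic threshold.

30.0 mcg/mL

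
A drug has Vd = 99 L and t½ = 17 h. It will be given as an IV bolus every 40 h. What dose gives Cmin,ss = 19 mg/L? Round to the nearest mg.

7728 mg

τ/t½ = 40/17 ≈ 2.3529, so f = (1/2)^(40/17) ≈ 0.195747.
Cmin,ss = (D/Vd)·f/(1−f), so D = Cmin,ss·Vd·(1−f)/f.
D = 19 × 99 × (1−f)/f ≈ 19 × 99 × 4.10864 ≈ 7728.35 mg.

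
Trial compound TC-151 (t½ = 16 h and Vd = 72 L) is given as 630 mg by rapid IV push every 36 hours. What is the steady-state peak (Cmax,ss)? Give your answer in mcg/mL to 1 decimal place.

11.1 mcg/mL

Over one 36-h interval, 36/16 ≈ 2.25 half-lives elapse, leaving f ≈ 0.2102 of each dose.
At steady state, accumulation factor R = 1/(1 − e^(−kτ)) ≈ 1.2661.
Each bolus raises the concentration by D/Vd = 630/72 ≈ 8.750 mcg/mL.
Steady-state peak Cmax,ss = C₀·R ≈ 8.750 × 1.2661 ≈ 11.078 mcg/mL.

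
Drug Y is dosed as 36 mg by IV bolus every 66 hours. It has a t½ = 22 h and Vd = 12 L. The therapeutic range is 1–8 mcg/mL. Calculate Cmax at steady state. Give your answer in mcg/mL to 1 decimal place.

3.4 mcg/mL

The dosing interval is 3 half-lives, so f = 2^(−3) = 0.125.
At steady state, R = 1/(1 − 0.125) = 8/7.
Single-dose peak C₀ = D/Vd = 36/12 = 3 mcg/mL.
Steady-state peak Cmax,ss = C₀·R = 3 × 8/7 ≈ 3.429 mcg/mL.
Peak 3.4 mcg/mL vs MTC 8 mcg/mL: below toxic threshold.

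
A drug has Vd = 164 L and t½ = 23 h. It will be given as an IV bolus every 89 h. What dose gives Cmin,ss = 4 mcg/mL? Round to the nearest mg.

8933 mg

τ/t½ = 89/23 ≈ 3.8696, so f = (1/2)^(89/23) ≈ 0.068414.
Cmin,ss = (D/Vd)·f/(1−f), so D = Cmin,ss·Vd·(1−f)/f.
D = 4 × 164 × (1−f)/f ≈ 4 × 164 × 13.61689 ≈ 8932.68 mg.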